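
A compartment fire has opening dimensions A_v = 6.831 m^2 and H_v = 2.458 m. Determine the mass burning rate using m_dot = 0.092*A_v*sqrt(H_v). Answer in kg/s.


sqrt(H_v) = 1.5678
m_dot = 0.092 * 6.831 * 1.5678 = 0.98529 kg/s

0.98529 kg/s


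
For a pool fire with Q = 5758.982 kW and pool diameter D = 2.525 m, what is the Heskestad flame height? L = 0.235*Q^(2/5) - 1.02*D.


Q^(2/5) = 31.926
0.235 * Q^(2/5) = 7.5025
1.02 * D = 2.5755
L = 4.9270 m

4.9270 m


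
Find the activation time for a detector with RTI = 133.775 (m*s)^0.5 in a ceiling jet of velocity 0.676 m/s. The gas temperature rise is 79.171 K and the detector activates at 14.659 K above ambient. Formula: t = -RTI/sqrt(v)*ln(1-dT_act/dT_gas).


dT_act/dT_gas = 0.18516
ln(1 - 0.18516) = -0.20476
t = -133.775 / sqrt(0.676) * -0.20476 = 33.315 s

33.315 s


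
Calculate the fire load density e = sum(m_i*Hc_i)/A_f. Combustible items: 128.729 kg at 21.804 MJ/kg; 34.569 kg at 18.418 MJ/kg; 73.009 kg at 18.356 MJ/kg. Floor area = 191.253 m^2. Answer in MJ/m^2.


Total energy = 128.729*21.804 + 34.569*18.418 + 73.009*18.356
= 2806.807 + 636.6918 + 1340.153
= 4783.652 MJ
e = 4783.652 / 191.253 = 25.012 MJ/m^2

25.012 MJ/m^2


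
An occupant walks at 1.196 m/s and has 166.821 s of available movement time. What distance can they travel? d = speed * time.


d = 1.196 * 166.821 = 199.52 m

199.52 m


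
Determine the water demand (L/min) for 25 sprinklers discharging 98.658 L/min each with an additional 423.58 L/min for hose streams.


Sprinkler demand = 25 * 98.658 = 2466.45 L/min
Total = 2466.45 + 423.58 = 2890.03 L/min

2890.03 L/min


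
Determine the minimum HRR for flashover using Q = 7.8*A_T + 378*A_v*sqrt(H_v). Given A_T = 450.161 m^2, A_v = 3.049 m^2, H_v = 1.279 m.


7.8*A_T = 3511.3
sqrt(H_v) = 1.1309
378*A_v*sqrt(H_v) = 1303.4
Q = 3511.3 + 1303.4 = 4814.7 kW

4814.7 kW


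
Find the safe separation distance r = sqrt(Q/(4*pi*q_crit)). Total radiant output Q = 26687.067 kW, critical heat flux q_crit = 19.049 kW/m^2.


4*pi*q_crit = 239.38
Q/(4*pi*q_crit) = 111.49
r = sqrt(111.49) = 10.559 m

10.559 m


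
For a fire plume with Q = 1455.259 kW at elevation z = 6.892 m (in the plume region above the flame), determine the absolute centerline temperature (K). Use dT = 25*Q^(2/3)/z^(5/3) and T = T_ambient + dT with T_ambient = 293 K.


Q^(2/3) = 128.42
z^(5/3) = 24.960
dT = 25 * 128.42 / 24.960 = 128.62 K
T = 293 + 128.62 = 421.62 K

421.62 K


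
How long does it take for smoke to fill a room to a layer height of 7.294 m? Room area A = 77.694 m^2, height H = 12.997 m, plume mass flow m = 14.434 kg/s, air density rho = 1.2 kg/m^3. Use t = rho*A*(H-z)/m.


H - z = 5.703 m
t = 1.2 * 77.694 * 5.703 / 14.434 = 36.837 s

36.837 s


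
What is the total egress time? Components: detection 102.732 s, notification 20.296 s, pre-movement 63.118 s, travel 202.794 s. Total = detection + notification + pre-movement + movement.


Total = 102.732 + 20.296 + 63.118 + 202.794 = 388.94 s

388.94 s


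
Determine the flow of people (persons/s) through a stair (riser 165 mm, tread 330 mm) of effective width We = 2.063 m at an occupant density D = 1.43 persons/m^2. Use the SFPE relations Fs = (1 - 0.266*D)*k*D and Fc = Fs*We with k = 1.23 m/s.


1 - 0.266*D = 1 - 0.266*1.43 = 0.61962
Fs = 0.61962 * 1.23 * 1.43 = 1.0898 persons/(s*m)
Fc = 1.0898 * 2.063 = 2.2484 persons/s

2.2484 persons/s


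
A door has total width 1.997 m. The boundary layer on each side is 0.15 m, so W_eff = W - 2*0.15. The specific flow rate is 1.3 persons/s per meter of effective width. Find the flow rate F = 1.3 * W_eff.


W_eff = 1.997 - 0.30 = 1.697 m
F = 1.3 * 1.697 = 2.2061 persons/s

2.2061 persons/s


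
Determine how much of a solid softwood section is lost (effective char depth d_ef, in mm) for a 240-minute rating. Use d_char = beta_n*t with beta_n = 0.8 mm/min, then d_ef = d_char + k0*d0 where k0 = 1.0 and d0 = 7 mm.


d_char = 0.8 * 240 = 192 mm
d_ef = 192 + 1.0*7 = 199 mm

199 mm


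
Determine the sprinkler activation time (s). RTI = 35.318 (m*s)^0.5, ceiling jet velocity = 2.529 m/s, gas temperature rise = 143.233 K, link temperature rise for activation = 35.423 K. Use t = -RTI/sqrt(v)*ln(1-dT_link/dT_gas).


dT_link/dT_gas = 0.24731
ln(1 - 0.24731) = -0.28410
t = -35.318 / sqrt(2.529) * -0.28410 = 6.3095 s

6.3095 s


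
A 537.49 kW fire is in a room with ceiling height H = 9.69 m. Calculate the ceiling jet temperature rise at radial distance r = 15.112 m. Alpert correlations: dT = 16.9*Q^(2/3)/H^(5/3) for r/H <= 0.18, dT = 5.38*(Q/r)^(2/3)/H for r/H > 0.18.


r/H = 15.112 / 9.69 = 1.5595
r/H > 0.18, so dT = 5.38*(Q/r)^(2/3)/H
Q/r = 35.567
(Q/r)^(2/3) = 10.815
dT = 5.38 * 10.815 / 9.69 = 6.0047 K

6.0047 K


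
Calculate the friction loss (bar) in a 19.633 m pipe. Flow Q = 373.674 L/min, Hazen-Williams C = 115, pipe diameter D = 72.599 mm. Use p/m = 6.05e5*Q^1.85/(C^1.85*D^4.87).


Q^1.85 = 57426
C^1.85 = 6490.7
D^4.87 = 1.1554e+09
p/m = 0.0046328 bar/m
p_total = 0.0046328 * 19.633 = 0.090956 bar

0.090956 bar


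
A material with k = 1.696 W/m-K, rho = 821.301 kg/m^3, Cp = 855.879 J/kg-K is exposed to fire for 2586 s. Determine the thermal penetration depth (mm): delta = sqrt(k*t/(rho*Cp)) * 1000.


alpha = 1.696 / (821.301 * 855.879) = 2.4127e-06 m^2/s
alpha * t = 0.0062394
delta = sqrt(0.0062394) * 1000 = 78.990 mm

78.990 mm


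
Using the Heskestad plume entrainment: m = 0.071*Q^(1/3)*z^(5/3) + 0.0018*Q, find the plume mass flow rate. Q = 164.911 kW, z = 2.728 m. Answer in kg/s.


Q^(1/3) = 5.4838
z^(5/3) = 5.3261
First term = 0.071 * 5.4838 * 5.3261 = 2.0737
Second term = 0.0018 * 164.911 = 0.29684
m = 2.3706 kg/s

2.3706 kg/s


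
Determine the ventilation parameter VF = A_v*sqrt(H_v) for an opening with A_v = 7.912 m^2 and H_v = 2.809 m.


sqrt(H_v) = 1.6760
VF = 7.912 * 1.6760 = 13.261 m^(5/2)

13.261 m^(5/2)


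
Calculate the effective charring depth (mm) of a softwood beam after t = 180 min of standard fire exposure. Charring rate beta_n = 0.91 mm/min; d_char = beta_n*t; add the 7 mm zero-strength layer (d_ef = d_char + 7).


d_char = 0.91 * 180 = 163.8 mm
d_ef = 163.8 + 1.0*7 = 170.8 mm

170.8 mm


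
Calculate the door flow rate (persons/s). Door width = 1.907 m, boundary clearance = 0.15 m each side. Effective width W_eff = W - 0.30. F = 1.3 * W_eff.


W_eff = 1.907 - 0.30 = 1.607 m
F = 1.3 * 1.607 = 2.0891 persons/s

2.0891 persons/s


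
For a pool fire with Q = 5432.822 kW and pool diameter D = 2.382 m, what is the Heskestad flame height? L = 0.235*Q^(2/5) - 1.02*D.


Q^(2/5) = 31.190
0.235 * Q^(2/5) = 7.3296
1.02 * D = 2.4296
L = 4.8999 m

4.8999 m


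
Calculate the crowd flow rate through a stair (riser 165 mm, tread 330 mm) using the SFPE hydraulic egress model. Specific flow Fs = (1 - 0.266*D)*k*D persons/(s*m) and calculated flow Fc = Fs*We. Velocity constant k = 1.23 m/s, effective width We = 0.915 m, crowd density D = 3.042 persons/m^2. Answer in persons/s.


1 - 0.266*D = 1 - 0.266*3.042 = 0.19083
Fs = 0.19083 * 1.23 * 3.042 = 0.71401 persons/(s*m)
Fc = 0.71401 * 0.915 = 0.65332 persons/s

0.65332 persons/s


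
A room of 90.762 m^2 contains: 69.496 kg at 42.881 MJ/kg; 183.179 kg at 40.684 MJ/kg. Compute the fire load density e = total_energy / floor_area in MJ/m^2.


Total energy = 69.496*42.881 + 183.179*40.684
= 2980.058 + 7452.454
= 10432.51 MJ
e = 10432.51 / 90.762 = 114.94 MJ/m^2

114.94 MJ/m^2


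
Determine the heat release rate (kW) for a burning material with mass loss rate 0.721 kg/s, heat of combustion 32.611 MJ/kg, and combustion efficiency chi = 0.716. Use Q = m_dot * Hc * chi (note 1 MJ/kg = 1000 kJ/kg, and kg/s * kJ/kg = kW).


Hc = 32.611 MJ/kg = 32.611 * 1000 kJ/kg = 32611 kJ/kg
Q = 0.721 kg/s * 32611 kJ/kg * 0.716 = 16835 kW

16835 kW


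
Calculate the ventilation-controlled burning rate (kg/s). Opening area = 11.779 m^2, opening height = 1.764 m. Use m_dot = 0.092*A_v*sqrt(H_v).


sqrt(H_v) = 1.3282
m_dot = 0.092 * 11.779 * 1.3282 = 1.4393 kg/s

1.4393 kg/s


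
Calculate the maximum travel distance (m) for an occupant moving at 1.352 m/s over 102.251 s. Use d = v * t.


d = 1.352 * 102.251 = 138.24 m

138.24 m


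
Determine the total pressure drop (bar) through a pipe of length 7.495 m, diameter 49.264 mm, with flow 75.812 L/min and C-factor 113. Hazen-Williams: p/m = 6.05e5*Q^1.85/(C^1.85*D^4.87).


Q^1.85 = 3002.7
C^1.85 = 6283.4
D^4.87 = 1.7483e+08
p/m = 0.0016537 bar/m
p_total = 0.0016537 * 7.495 = 0.012394 bar

0.012394 bar


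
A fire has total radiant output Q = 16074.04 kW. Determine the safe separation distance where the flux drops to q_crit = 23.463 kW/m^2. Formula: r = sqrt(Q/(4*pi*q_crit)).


4*pi*q_crit = 294.84
Q/(4*pi*q_crit) = 54.517
r = sqrt(54.517) = 7.3836 m

7.3836 m


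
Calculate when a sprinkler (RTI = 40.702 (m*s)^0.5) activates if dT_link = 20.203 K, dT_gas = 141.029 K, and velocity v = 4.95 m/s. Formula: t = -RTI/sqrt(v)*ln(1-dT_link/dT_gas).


dT_link/dT_gas = 0.14325
ln(1 - 0.14325) = -0.15461
t = -40.702 / sqrt(4.95) * -0.15461 = 2.8285 s

2.8285 s


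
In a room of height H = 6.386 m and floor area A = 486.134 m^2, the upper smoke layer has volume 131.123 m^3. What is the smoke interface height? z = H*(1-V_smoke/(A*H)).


V/(A*H) = 0.042237
1 - 0.042237 = 0.95776
z = 6.386 * 0.95776 = 6.1163 m

6.1163 m


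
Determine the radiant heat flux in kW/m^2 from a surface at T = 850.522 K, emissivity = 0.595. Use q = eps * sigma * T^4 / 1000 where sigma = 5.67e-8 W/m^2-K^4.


T^4 = 5.2329e+11
q = 0.595 * 5.67e-8 * 5.2329e+11 / 1000 = 17.654 kW/m^2

17.654 kW/m^2


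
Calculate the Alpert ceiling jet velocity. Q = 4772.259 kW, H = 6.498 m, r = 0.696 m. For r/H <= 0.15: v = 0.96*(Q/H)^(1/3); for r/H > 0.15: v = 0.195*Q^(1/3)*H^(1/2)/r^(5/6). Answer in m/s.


r/H = 0.696 / 6.498 = 0.10711
r/H <= 0.15, so v = 0.96*(Q/H)^(1/3)
Q/H = 734.42
(Q/H)^(1/3) = 9.0222
v = 0.96 * 9.0222 = 8.6614 m/s

8.6614 m/s


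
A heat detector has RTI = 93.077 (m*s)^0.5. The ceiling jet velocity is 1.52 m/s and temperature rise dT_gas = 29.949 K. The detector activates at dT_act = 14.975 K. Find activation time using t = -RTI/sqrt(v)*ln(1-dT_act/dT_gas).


dT_act/dT_gas = 0.50002
ln(1 - 0.50002) = -0.69318
t = -93.077 / sqrt(1.52) * -0.69318 = 52.332 s

52.332 s


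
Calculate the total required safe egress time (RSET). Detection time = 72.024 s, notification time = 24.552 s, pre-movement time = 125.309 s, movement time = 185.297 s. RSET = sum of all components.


Total = 72.024 + 24.552 + 125.309 + 185.297 = 407.182 s

407.182 s


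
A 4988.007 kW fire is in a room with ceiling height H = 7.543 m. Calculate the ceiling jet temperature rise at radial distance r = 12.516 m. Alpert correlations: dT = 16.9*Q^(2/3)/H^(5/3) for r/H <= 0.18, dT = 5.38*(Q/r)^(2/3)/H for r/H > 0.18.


r/H = 12.516 / 7.543 = 1.6593
r/H > 0.18, so dT = 5.38*(Q/r)^(2/3)/H
Q/r = 398.53
(Q/r)^(2/3) = 54.155
dT = 5.38 * 54.155 / 7.543 = 38.626 K

38.626 K


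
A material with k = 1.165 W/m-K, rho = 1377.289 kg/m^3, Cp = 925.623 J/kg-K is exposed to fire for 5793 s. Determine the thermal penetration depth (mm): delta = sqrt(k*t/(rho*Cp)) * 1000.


alpha = 1.165 / (1377.289 * 925.623) = 9.1383e-07 m^2/s
alpha * t = 0.0052938
delta = sqrt(0.0052938) * 1000 = 72.759 mm

72.759 mm


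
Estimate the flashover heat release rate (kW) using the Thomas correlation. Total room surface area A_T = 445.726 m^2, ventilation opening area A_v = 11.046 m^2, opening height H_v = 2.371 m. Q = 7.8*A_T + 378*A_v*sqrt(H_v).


7.8*A_T = 3476.7
sqrt(H_v) = 1.5398
378*A_v*sqrt(H_v) = 6429.3
Q = 3476.7 + 6429.3 = 9905.9 kW

9905.9 kW


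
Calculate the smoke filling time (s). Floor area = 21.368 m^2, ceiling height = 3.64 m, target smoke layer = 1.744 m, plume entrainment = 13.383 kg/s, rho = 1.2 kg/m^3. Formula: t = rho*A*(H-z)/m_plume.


H - z = 1.896 m
t = 1.2 * 21.368 * 1.896 / 13.383 = 3.6327 s

3.6327 s


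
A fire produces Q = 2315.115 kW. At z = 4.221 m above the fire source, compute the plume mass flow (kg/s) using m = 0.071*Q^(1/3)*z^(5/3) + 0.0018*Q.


Q^(1/3) = 13.229
z^(5/3) = 11.025
First term = 0.071 * 13.229 * 11.025 = 10.355
Second term = 0.0018 * 2315.115 = 4.1672
m = 14.522 kg/s

14.522 kg/s


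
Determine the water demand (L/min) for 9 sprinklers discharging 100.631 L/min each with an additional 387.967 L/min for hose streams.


Sprinkler demand = 9 * 100.631 = 905.679 L/min
Total = 905.679 + 387.967 = 1293.646 L/min

1293.646 L/min


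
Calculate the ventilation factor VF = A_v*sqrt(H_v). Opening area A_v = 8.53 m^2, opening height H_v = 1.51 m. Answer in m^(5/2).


sqrt(H_v) = 1.2288
VF = 8.53 * 1.2288 = 10.482 m^(5/2)

10.482 m^(5/2)


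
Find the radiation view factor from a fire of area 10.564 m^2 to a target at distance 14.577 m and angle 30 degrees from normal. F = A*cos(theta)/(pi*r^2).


cos(30 deg) = 0.86603
pi*r^2 = 667.55
F = 10.564 * 0.86603 / 667.55 = 0.013705

0.013705


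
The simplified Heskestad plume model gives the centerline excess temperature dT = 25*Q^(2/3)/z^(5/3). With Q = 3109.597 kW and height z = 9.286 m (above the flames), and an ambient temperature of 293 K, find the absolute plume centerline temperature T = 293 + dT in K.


Q^(2/3) = 213.04
z^(5/3) = 41.025
dT = 25 * 213.04 / 41.025 = 129.83 K
T = 293 + 129.83 = 422.83 K

422.83 K


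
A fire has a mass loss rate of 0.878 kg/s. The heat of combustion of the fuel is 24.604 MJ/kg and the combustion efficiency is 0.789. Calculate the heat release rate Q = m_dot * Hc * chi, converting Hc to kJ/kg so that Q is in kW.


Hc = 24.604 MJ/kg = 24.604 * 1000 kJ/kg = 24604 kJ/kg
Q = 0.878 kg/s * 24604 kJ/kg * 0.789 = 17044 kW

17044 kW


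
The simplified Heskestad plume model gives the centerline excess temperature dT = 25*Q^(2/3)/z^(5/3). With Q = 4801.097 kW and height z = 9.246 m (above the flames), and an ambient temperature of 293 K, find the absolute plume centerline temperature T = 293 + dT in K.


Q^(2/3) = 284.59
z^(5/3) = 40.731
dT = 25 * 284.59 / 40.731 = 174.68 K
T = 293 + 174.68 = 467.68 K

467.68 K


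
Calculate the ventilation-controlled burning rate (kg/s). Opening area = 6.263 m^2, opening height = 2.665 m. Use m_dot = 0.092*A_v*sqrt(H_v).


sqrt(H_v) = 1.6325
m_dot = 0.092 * 6.263 * 1.6325 = 0.94063 kg/s

0.94063 kg/s


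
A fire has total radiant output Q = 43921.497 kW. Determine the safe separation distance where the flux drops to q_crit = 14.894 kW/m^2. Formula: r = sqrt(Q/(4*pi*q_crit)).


4*pi*q_crit = 187.16
Q/(4*pi*q_crit) = 234.67
r = sqrt(234.67) = 15.319 m

15.319 m


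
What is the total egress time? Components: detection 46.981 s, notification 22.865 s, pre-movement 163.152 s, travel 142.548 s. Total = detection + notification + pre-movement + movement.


Total = 46.981 + 22.865 + 163.152 + 142.548 = 375.546 s

375.546 s


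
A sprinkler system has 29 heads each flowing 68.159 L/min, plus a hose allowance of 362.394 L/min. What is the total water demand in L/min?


Sprinkler demand = 29 * 68.159 = 1976.611 L/min
Total = 1976.611 + 362.394 = 2339.005 L/min

2339.005 L/min


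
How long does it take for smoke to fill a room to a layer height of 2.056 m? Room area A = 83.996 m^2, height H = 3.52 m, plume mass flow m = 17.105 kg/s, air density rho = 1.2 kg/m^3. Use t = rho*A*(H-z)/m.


H - z = 1.464 m
t = 1.2 * 83.996 * 1.464 / 17.105 = 8.6270 s

8.6270 s


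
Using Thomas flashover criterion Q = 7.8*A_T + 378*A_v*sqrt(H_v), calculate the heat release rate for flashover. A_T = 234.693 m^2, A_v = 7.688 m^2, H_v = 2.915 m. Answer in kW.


7.8*A_T = 1830.6
sqrt(H_v) = 1.7073
378*A_v*sqrt(H_v) = 4961.6
Q = 1830.6 + 4961.6 = 6792.2 kW

6792.2 kW


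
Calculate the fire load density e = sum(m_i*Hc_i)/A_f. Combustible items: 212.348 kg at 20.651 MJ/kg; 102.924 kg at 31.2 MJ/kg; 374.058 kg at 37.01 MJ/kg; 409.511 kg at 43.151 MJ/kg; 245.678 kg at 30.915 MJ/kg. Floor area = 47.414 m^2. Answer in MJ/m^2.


Total energy = 212.348*20.651 + 102.924*31.2 + 374.058*37.01 + 409.511*43.151 + 245.678*30.915
= 4385.199 + 3211.229 + 13843.89 + 17670.81 + 7595.135
= 46706.26 MJ
e = 46706.26 / 47.414 = 985.07 MJ/m^2

985.07 MJ/m^2


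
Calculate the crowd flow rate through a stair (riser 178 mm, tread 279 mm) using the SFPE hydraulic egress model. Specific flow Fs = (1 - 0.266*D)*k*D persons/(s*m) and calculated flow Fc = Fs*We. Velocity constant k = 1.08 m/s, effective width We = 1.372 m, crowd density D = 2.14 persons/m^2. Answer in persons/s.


1 - 0.266*D = 1 - 0.266*2.14 = 0.43076
Fs = 0.43076 * 1.08 * 2.14 = 0.99557 persons/(s*m)
Fc = 0.99557 * 1.372 = 1.3659 persons/s

1.3659 persons/s


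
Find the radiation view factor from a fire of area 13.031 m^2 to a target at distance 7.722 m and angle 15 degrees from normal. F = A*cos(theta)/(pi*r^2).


cos(15 deg) = 0.96593
pi*r^2 = 187.33
F = 13.031 * 0.96593 / 187.33 = 0.067191

0.067191


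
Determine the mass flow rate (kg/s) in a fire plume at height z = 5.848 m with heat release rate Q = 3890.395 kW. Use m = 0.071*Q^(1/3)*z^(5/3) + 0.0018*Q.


Q^(1/3) = 15.728
z^(5/3) = 18.982
First term = 0.071 * 15.728 * 18.982 = 21.197
Second term = 0.0018 * 3890.395 = 7.0027
m = 28.199 kg/s

28.199 kg/s


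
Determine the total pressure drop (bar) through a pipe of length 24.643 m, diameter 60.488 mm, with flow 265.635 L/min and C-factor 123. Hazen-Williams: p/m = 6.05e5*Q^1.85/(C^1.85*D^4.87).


Q^1.85 = 30544
C^1.85 = 7350.6
D^4.87 = 4.7504e+08
p/m = 0.0052921 bar/m
p_total = 0.0052921 * 24.643 = 0.13041 bar

0.13041 bar


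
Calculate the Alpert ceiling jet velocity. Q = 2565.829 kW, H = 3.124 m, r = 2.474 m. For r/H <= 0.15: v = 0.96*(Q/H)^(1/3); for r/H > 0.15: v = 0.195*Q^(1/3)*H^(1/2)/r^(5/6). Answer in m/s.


r/H = 2.474 / 3.124 = 0.79193
r/H > 0.15, so v = 0.195*Q^(1/3)*H^(1/2)/r^(5/6)
Q^(1/3) = 13.690
H^(1/2) = 1.7675
r^(5/6) = 2.1273
v = 0.195 * 13.690 * 1.7675 / 2.1273 = 2.2180 m/s

2.2180 m/s


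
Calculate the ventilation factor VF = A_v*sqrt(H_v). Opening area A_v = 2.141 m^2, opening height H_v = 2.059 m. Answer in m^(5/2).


sqrt(H_v) = 1.4349
VF = 2.141 * 1.4349 = 3.0722 m^(5/2)

3.0722 m^(5/2)


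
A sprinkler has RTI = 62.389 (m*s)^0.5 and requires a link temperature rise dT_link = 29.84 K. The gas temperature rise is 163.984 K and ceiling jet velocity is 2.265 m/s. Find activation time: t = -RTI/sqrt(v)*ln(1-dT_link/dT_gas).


dT_link/dT_gas = 0.18197
ln(1 - 0.18197) = -0.20086
t = -62.389 / sqrt(2.265) * -0.20086 = 8.3264 s

8.3264 s


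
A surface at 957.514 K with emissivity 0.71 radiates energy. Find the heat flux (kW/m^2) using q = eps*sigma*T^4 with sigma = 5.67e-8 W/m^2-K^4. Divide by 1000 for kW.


T^4 = 8.4058e+11
q = 0.71 * 5.67e-8 * 8.4058e+11 / 1000 = 33.839 kW/m^2

33.839 kW/m^2


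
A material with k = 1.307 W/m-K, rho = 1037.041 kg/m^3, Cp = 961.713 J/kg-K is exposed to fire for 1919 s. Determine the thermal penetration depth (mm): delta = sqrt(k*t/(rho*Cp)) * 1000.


alpha = 1.307 / (1037.041 * 961.713) = 1.3105e-06 m^2/s
alpha * t = 0.0025148
delta = sqrt(0.0025148) * 1000 = 50.148 mm

50.148 mm


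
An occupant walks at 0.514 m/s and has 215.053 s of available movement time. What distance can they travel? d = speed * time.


d = 0.514 * 215.053 = 110.54 m

110.54 m


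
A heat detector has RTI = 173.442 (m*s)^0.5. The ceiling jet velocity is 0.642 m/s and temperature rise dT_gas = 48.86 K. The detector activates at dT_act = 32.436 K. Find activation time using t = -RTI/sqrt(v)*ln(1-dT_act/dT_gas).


dT_act/dT_gas = 0.66386
ln(1 - 0.66386) = -1.0902
t = -173.442 / sqrt(0.642) * -1.0902 = 235.99 s

235.99 s


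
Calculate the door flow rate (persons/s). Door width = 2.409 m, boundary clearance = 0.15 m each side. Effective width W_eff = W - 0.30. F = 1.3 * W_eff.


W_eff = 2.409 - 0.30 = 2.109 m
F = 1.3 * 2.109 = 2.7417 persons/s

2.7417 persons/s


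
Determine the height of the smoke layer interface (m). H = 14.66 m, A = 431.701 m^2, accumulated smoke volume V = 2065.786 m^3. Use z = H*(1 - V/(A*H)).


V/(A*H) = 0.32641
1 - 0.32641 = 0.67359
z = 14.66 * 0.67359 = 9.8748 m

9.8748 m


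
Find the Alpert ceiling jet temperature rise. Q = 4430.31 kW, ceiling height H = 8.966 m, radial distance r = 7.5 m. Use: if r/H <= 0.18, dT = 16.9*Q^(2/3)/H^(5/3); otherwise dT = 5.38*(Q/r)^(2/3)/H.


r/H = 7.5 / 8.966 = 0.83649
r/H > 0.18, so dT = 5.38*(Q/r)^(2/3)/H
Q/r = 590.708
(Q/r)^(2/3) = 70.401
dT = 5.38 * 70.401 / 8.966 = 42.244 K

42.244 K


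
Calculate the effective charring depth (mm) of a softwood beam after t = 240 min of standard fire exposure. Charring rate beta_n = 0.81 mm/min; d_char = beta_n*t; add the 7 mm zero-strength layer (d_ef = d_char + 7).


d_char = 0.81 * 240 = 194.4 mm
d_ef = 194.4 + 1.0*7 = 201.4 mm

201.4 mm


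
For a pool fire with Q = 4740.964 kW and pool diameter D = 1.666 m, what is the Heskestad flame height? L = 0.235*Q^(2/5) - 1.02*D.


Q^(2/5) = 29.536
0.235 * Q^(2/5) = 6.9409
1.02 * D = 1.6993
L = 5.2416 m

5.2416 m


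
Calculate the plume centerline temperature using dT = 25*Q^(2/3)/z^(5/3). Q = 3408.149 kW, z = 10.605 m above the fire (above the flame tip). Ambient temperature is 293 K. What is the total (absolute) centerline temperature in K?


Q^(2/3) = 226.47
z^(5/3) = 51.190
dT = 25 * 226.47 / 51.190 = 110.60 K
T = 293 + 110.60 = 403.60 K

403.60 K


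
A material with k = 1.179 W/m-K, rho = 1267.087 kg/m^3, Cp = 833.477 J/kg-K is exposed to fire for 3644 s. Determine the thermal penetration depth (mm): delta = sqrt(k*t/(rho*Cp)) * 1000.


alpha = 1.179 / (1267.087 * 833.477) = 1.1164e-06 m^2/s
alpha * t = 0.0040681
delta = sqrt(0.0040681) * 1000 = 63.782 mm

63.782 mm


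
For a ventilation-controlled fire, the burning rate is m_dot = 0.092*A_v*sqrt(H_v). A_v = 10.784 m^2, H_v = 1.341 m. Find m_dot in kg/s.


sqrt(H_v) = 1.1580
m_dot = 0.092 * 10.784 * 1.1580 = 1.1489 kg/s

1.1489 kg/s


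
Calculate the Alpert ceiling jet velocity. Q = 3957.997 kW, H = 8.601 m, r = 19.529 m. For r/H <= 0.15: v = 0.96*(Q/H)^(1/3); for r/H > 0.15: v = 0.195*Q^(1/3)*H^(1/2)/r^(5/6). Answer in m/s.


r/H = 19.529 / 8.601 = 2.2705
r/H > 0.15, so v = 0.195*Q^(1/3)*H^(1/2)/r^(5/6)
Q^(1/3) = 15.818
H^(1/2) = 2.9327
r^(5/6) = 11.901
v = 0.195 * 15.818 * 2.9327 / 11.901 = 0.76015 m/s

0.76015 m/s


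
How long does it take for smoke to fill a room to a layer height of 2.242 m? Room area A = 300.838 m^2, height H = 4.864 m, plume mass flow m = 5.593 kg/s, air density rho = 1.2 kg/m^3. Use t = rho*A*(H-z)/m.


H - z = 2.622 m
t = 1.2 * 300.838 * 2.622 / 5.593 = 169.24 s

169.24 s


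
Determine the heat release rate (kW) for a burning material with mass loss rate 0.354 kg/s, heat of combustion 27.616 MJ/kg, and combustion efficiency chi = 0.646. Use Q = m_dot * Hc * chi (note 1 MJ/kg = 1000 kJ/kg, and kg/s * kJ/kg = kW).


Hc = 27.616 MJ/kg = 27.616 * 1000 kJ/kg = 27616 kJ/kg
Q = 0.354 kg/s * 27616 kJ/kg * 0.646 = 6315.3 kW

6315.3 kW


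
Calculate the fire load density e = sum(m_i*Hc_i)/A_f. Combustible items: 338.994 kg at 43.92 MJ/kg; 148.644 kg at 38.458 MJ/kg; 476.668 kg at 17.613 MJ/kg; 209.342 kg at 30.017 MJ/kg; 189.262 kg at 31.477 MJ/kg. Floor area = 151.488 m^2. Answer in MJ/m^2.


Total energy = 338.994*43.92 + 148.644*38.458 + 476.668*17.613 + 209.342*30.017 + 189.262*31.477
= 14888.62 + 5716.551 + 8395.553 + 6283.819 + 5957.400
= 41241.94 MJ
e = 41241.94 / 151.488 = 272.25 MJ/m^2

272.25 MJ/m^2


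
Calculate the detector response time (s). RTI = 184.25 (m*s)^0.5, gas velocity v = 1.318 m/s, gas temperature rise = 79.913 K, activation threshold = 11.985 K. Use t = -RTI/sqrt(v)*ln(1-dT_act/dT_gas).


dT_act/dT_gas = 0.14998
ln(1 - 0.14998) = -0.16249
t = -184.25 / sqrt(1.318) * -0.16249 = 26.078 s

26.078 s


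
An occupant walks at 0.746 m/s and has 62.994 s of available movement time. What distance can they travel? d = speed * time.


d = 0.746 * 62.994 = 46.994 m

46.994 m


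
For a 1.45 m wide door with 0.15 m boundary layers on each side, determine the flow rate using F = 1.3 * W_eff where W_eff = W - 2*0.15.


W_eff = 1.45 - 0.30 = 1.15 m
F = 1.3 * 1.15 = 1.495 persons/s

1.495 persons/s


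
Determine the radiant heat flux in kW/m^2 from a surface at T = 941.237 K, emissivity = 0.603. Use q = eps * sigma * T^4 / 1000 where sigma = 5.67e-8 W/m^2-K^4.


T^4 = 7.8487e+11
q = 0.603 * 5.67e-8 * 7.8487e+11 / 1000 = 26.835 kW/m^2

26.835 kW/m^2


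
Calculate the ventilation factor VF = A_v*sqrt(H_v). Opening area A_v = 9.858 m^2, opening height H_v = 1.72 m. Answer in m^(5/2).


sqrt(H_v) = 1.3115
VF = 9.858 * 1.3115 = 12.929 m^(5/2)

12.929 m^(5/2)


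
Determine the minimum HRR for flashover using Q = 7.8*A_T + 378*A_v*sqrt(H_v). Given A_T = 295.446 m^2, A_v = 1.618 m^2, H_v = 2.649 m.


7.8*A_T = 2304.5
sqrt(H_v) = 1.6276
378*A_v*sqrt(H_v) = 995.43
Q = 2304.5 + 995.43 = 3299.9 kW

3299.9 kW


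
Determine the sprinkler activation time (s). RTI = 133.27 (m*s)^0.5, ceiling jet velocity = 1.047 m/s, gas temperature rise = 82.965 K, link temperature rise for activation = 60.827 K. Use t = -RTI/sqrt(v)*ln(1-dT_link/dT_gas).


dT_link/dT_gas = 0.73316
ln(1 - 0.73316) = -1.3211
t = -133.27 / sqrt(1.047) * -1.3211 = 172.07 s

172.07 s


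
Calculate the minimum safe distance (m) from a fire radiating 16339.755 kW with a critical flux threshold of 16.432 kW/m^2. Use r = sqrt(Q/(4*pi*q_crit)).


4*pi*q_crit = 206.49
Q/(4*pi*q_crit) = 79.131
r = sqrt(79.131) = 8.8955 m

8.8955 m


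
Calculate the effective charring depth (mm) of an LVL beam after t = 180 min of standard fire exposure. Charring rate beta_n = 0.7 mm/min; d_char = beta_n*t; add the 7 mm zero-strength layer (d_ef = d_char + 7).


d_char = 0.7 * 180 = 126 mm
d_ef = 126 + 1.0*7 = 133 mm

133 mm


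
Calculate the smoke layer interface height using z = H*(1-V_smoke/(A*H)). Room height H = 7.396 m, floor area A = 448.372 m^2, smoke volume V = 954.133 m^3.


V/(A*H) = 0.28772
1 - 0.28772 = 0.71228
z = 7.396 * 0.71228 = 5.2680 m

5.2680 m


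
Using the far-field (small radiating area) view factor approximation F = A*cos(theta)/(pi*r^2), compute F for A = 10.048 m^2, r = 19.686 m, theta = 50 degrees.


cos(50 deg) = 0.64279
pi*r^2 = 1217.5
F = 10.048 * 0.64279 / 1217.5 = 0.0053050

0.0053050


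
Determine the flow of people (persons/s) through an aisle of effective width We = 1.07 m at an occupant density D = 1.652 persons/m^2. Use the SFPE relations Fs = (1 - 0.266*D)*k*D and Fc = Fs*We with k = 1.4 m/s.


1 - 0.266*D = 1 - 0.266*1.652 = 0.56057
Fs = 0.56057 * 1.4 * 1.652 = 1.2965 persons/(s*m)
Fc = 1.2965 * 1.07 = 1.3872 persons/s

1.3872 persons/s


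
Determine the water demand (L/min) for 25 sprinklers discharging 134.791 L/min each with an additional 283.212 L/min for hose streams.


Sprinkler demand = 25 * 134.791 = 3369.775 L/min
Total = 3369.775 + 283.212 = 3652.987 L/min

3652.987 L/min


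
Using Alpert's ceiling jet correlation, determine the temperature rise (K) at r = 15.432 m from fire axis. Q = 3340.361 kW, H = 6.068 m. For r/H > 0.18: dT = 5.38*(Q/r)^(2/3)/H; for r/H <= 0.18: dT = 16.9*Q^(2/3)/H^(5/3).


r/H = 15.432 / 6.068 = 2.5432
r/H > 0.18, so dT = 5.38*(Q/r)^(2/3)/H
Q/r = 216.46
(Q/r)^(2/3) = 36.051
dT = 5.38 * 36.051 / 6.068 = 31.963 K

31.963 K


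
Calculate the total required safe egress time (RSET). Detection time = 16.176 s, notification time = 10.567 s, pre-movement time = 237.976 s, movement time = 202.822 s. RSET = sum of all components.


Total = 16.176 + 10.567 + 237.976 + 202.822 = 467.541 s

467.541 s


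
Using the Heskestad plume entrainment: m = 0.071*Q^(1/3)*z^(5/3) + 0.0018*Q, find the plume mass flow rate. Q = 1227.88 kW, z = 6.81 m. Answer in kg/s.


Q^(1/3) = 10.708
z^(5/3) = 24.467
First term = 0.071 * 10.708 * 24.467 = 18.602
Second term = 0.0018 * 1227.88 = 2.2102
m = 20.812 kg/s

20.812 kg/s


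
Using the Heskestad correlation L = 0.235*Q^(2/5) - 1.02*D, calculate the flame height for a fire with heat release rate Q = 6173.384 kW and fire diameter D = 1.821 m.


Q^(2/5) = 32.825
0.235 * Q^(2/5) = 7.7140
1.02 * D = 1.8574
L = 5.8565 m

5.8565 m


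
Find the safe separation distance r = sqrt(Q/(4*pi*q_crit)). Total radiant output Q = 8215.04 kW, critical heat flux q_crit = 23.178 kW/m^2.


4*pi*q_crit = 291.26
Q/(4*pi*q_crit) = 28.205
r = sqrt(28.205) = 5.3108 m

5.3108 m


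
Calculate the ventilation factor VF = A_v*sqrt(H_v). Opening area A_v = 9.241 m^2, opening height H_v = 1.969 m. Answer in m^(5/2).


sqrt(H_v) = 1.4032
VF = 9.241 * 1.4032 = 12.967 m^(5/2)

12.967 m^(5/2)


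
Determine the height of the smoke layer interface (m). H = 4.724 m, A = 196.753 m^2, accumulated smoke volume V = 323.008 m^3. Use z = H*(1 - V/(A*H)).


V/(A*H) = 0.34752
1 - 0.34752 = 0.65248
z = 4.724 * 0.65248 = 3.0823 m

3.0823 m


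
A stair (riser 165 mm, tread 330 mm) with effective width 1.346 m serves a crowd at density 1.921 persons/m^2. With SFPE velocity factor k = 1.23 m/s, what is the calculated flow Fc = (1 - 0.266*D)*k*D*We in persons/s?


1 - 0.266*D = 1 - 0.266*1.921 = 0.48901
Fs = 0.48901 * 1.23 * 1.921 = 1.1555 persons/(s*m)
Fc = 1.1555 * 1.346 = 1.5552 persons/s

1.5552 persons/s


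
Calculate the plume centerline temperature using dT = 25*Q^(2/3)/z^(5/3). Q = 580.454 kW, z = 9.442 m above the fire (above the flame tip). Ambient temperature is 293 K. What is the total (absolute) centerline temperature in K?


Q^(2/3) = 69.584
z^(5/3) = 42.180
dT = 25 * 69.584 / 42.180 = 41.243 K
T = 293 + 41.243 = 334.24 K

334.24 K


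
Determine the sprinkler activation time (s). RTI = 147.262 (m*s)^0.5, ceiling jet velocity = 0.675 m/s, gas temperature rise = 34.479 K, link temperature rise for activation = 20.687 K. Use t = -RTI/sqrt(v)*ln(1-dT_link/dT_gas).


dT_link/dT_gas = 0.59999
ln(1 - 0.59999) = -0.91626
t = -147.262 / sqrt(0.675) * -0.91626 = 164.23 s

164.23 s


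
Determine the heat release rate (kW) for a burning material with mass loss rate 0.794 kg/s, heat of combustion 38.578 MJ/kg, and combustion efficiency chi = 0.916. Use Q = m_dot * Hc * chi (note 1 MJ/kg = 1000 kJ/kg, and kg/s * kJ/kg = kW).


Hc = 38.578 MJ/kg = 38.578 * 1000 kJ/kg = 38578 kJ/kg
Q = 0.794 kg/s * 38578 kJ/kg * 0.916 = 28058 kW

28058 kW


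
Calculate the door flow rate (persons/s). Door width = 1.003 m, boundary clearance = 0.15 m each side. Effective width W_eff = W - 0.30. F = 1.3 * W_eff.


W_eff = 1.003 - 0.30 = 0.703 m
F = 1.3 * 0.703 = 0.91390 persons/s

0.91390 persons/s


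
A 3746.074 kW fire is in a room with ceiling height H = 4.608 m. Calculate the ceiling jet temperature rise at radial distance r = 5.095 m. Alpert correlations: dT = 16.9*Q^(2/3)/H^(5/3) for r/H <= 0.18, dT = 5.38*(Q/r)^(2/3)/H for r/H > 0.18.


r/H = 5.095 / 4.608 = 1.1057
r/H > 0.18, so dT = 5.38*(Q/r)^(2/3)/H
Q/r = 735.25
(Q/r)^(2/3) = 81.462
dT = 5.38 * 81.462 / 4.608 = 95.110 K

95.110 K


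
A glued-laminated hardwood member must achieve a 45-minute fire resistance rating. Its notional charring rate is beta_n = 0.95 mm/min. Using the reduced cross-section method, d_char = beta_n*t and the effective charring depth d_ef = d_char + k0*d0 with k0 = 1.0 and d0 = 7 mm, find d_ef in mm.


d_char = 0.95 * 45 = 42.75 mm
d_ef = 42.75 + 1.0*7 = 49.75 mm

49.75 mm


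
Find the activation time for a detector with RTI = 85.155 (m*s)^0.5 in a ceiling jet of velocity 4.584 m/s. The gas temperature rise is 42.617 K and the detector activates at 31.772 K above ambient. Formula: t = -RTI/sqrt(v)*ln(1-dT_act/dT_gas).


dT_act/dT_gas = 0.74552
ln(1 - 0.74552) = -1.3685
t = -85.155 / sqrt(4.584) * -1.3685 = 54.431 s

54.431 s


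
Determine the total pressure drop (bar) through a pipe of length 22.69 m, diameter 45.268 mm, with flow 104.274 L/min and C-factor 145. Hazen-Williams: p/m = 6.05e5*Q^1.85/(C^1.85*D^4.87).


Q^1.85 = 5415.3
C^1.85 = 9966.2
D^4.87 = 1.1580e+08
p/m = 0.0028389 bar/m
p_total = 0.0028389 * 22.69 = 0.064414 bar

0.064414 bar


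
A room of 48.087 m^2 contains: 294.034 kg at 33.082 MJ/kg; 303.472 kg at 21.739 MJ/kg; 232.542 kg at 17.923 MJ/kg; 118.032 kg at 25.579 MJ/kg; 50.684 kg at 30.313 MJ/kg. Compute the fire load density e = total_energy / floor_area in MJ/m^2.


Total energy = 294.034*33.082 + 303.472*21.739 + 232.542*17.923 + 118.032*25.579 + 50.684*30.313
= 9727.233 + 6597.178 + 4167.850 + 3019.141 + 1536.384
= 25047.79 MJ
e = 25047.79 / 48.087 = 520.88 MJ/m^2

520.88 MJ/m^2


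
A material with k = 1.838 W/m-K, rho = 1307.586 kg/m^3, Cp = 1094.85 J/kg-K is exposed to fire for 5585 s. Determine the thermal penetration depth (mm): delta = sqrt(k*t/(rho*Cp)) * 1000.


alpha = 1.838 / (1307.586 * 1094.85) = 1.2839e-06 m^2/s
alpha * t = 0.0071704
delta = sqrt(0.0071704) * 1000 = 84.678 mm

84.678 mm


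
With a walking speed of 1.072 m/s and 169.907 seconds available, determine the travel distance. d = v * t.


d = 1.072 * 169.907 = 182.14 m

182.14 m


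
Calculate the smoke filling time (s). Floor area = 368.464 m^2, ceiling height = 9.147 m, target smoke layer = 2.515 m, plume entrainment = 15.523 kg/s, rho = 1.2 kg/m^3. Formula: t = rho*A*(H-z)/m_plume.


H - z = 6.632 m
t = 1.2 * 368.464 * 6.632 / 15.523 = 188.91 s

188.91 s


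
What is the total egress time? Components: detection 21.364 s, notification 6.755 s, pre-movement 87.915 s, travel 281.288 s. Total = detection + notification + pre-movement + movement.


Total = 21.364 + 6.755 + 87.915 + 281.288 = 397.322 s

397.322 s


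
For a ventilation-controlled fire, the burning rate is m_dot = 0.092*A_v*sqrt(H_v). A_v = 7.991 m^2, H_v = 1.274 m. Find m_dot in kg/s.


sqrt(H_v) = 1.1287
m_dot = 0.092 * 7.991 * 1.1287 = 0.82980 kg/s

0.82980 kg/s


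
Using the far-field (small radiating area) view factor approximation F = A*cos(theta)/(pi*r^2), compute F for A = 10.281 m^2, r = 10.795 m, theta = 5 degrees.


cos(5 deg) = 0.99619
pi*r^2 = 366.10
F = 10.281 * 0.99619 / 366.10 = 0.027976

0.027976


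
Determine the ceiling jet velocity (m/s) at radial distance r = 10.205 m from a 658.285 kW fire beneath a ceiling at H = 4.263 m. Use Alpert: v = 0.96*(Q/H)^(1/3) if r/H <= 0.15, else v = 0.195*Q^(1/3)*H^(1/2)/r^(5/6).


r/H = 10.205 / 4.263 = 2.3939
r/H > 0.15, so v = 0.195*Q^(1/3)*H^(1/2)/r^(5/6)
Q^(1/3) = 8.6990
H^(1/2) = 2.0647
r^(5/6) = 6.9291
v = 0.195 * 8.6990 * 2.0647 / 6.9291 = 0.50546 m/s

0.50546 m/s


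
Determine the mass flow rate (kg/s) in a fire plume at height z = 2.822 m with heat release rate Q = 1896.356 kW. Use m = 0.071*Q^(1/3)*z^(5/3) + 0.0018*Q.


Q^(1/3) = 12.378
z^(5/3) = 5.6354
First term = 0.071 * 12.378 * 5.6354 = 4.9525
Second term = 0.0018 * 1896.356 = 3.4134
m = 8.3660 kg/s

8.3660 kg/s


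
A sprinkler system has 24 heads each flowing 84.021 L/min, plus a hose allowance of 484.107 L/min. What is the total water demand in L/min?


Sprinkler demand = 24 * 84.021 = 2016.504 L/min
Total = 2016.504 + 484.107 = 2500.611 L/min

2500.611 L/min


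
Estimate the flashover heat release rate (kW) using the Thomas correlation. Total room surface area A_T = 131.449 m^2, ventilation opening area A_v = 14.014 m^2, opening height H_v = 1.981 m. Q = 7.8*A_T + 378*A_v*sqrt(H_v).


7.8*A_T = 1025.3
sqrt(H_v) = 1.4075
378*A_v*sqrt(H_v) = 7455.8
Q = 1025.3 + 7455.8 = 8481.1 kW

8481.1 kW


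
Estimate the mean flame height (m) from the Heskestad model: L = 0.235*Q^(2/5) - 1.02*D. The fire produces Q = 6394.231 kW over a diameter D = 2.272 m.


Q^(2/5) = 33.290
0.235 * Q^(2/5) = 7.8232
1.02 * D = 2.3174
L = 5.5057 m

5.5057 m


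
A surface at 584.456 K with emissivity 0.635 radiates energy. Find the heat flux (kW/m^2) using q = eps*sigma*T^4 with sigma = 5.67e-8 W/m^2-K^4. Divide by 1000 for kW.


T^4 = 1.1668e+11
q = 0.635 * 5.67e-8 * 1.1668e+11 / 1000 = 4.2011 kW/m^2

4.2011 kW/m^2


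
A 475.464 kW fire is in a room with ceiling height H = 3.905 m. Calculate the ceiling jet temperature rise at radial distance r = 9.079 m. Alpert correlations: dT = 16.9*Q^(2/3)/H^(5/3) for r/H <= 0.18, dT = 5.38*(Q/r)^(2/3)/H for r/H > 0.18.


r/H = 9.079 / 3.905 = 2.3250
r/H > 0.18, so dT = 5.38*(Q/r)^(2/3)/H
Q/r = 52.370
(Q/r)^(2/3) = 13.998
dT = 5.38 * 13.998 / 3.905 = 19.285 K

19.285 K


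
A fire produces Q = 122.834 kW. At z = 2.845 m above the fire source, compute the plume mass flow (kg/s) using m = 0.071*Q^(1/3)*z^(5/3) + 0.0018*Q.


Q^(1/3) = 4.9710
z^(5/3) = 5.7122
First term = 0.071 * 4.9710 * 5.7122 = 2.0161
Second term = 0.0018 * 122.834 = 0.22110
m = 2.2372 kg/s

2.2372 kg/s


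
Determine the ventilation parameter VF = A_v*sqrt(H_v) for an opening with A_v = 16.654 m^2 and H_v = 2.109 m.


sqrt(H_v) = 1.4522
VF = 16.654 * 1.4522 = 24.186 m^(5/2)

24.186 m^(5/2)


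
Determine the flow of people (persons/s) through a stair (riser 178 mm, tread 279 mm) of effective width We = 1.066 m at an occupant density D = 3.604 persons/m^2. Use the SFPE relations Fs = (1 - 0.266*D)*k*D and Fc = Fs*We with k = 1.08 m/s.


1 - 0.266*D = 1 - 0.266*3.604 = 0.041336
Fs = 0.041336 * 1.08 * 3.604 = 0.16089 persons/(s*m)
Fc = 0.16089 * 1.066 = 0.17151 persons/s

0.17151 persons/s


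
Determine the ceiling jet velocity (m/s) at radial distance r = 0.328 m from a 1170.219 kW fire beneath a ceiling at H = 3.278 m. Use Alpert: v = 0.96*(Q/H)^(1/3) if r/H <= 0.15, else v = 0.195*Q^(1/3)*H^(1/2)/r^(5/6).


r/H = 0.328 / 3.278 = 0.10006
r/H <= 0.15, so v = 0.96*(Q/H)^(1/3)
Q/H = 356.99
(Q/H)^(1/3) = 7.0939
v = 0.96 * 7.0939 = 6.8102 m/s

6.8102 m/s


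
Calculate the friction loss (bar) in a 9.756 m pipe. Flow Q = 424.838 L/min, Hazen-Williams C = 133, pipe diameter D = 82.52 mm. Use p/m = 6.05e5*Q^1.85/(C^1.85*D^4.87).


Q^1.85 = 72814
C^1.85 = 8494.3
D^4.87 = 2.1560e+09
p/m = 0.0024055 bar/m
p_total = 0.0024055 * 9.756 = 0.023468 bar

0.023468 bar


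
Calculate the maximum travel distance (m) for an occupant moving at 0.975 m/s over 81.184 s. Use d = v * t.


d = 0.975 * 81.184 = 79.154 m

79.154 m


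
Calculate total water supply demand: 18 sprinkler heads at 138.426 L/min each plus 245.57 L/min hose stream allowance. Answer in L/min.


Sprinkler demand = 18 * 138.426 = 2491.668 L/min
Total = 2491.668 + 245.57 = 2737.238 L/min

2737.238 L/min


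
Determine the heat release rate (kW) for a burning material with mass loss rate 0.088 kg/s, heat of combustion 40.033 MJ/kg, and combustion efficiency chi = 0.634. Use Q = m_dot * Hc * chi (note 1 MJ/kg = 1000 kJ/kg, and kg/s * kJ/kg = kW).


Hc = 40.033 MJ/kg = 40.033 * 1000 kJ/kg = 40033 kJ/kg
Q = 0.088 kg/s * 40033 kJ/kg * 0.634 = 2233.5 kW

2233.5 kW


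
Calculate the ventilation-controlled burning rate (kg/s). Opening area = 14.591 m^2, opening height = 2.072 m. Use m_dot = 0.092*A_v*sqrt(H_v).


sqrt(H_v) = 1.4394
m_dot = 0.092 * 14.591 * 1.4394 = 1.9323 kg/s

1.9323 kg/s


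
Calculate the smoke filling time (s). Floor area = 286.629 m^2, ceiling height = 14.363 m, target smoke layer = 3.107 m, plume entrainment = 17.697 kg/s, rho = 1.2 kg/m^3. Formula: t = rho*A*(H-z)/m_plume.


H - z = 11.256 m
t = 1.2 * 286.629 * 11.256 / 17.697 = 218.77 s

218.77 s


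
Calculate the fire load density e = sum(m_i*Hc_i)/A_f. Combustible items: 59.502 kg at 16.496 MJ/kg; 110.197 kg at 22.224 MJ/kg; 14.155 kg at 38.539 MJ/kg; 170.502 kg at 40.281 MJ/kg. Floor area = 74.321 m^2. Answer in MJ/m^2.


Total energy = 59.502*16.496 + 110.197*22.224 + 14.155*38.539 + 170.502*40.281
= 981.5450 + 2449.018 + 545.5195 + 6867.991
= 10844.07 MJ
e = 10844.07 / 74.321 = 145.91 MJ/m^2

145.91 MJ/m^2


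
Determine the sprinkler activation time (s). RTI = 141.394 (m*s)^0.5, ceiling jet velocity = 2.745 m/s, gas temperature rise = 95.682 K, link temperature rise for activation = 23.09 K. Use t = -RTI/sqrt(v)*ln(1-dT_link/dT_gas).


dT_link/dT_gas = 0.24132
ln(1 - 0.24132) = -0.27618
t = -141.394 / sqrt(2.745) * -0.27618 = 23.569 s

23.569 s
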